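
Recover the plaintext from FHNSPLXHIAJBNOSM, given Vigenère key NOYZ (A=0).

Repeat the key across the ciphertext: NOYZNOYZNOYZNOYZ
F(5)−N(13): -8≡18 → S
H(7)−O(14): -7≡19 → T
N(13)−Y(24): -11≡15 → P
S(18)−Z(25): -7≡19 → T
P(15)−N(13): 2 → C
L(11)−O(14): -3≡23 → X
X(23)−Y(24): -1≡25 → Z
H(7)−Z(25): -18≡8 → I
I(8)−N(13): -5≡21 → V
A(0)−O(14): -14≡12 → M
J(9)−Y(24): -15≡11 → L
B(1)−Z(25): -24≡2 → C
N(13)−N(13): 0 → A
O(14)−O(14): 0 → A
S(18)−Y(24): -6≡20 → U
M(12)−Z(25): -13≡13 → N

STPTCXZIVMLCAAUN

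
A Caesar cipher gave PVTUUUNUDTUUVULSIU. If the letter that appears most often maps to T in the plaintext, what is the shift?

The most frequent ciphertext letter is U (appears 8 times).
U is position 20; T is position 19.
Shift = 1.

1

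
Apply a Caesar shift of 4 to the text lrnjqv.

pvrnuz

l(11): 11+4=15 → p
r(17): 17+4=21 → v
n(13): 13+4=17 → r
j(9): 9+4=13 → n
q(16): 16+4=20 → u
v(21): 21+4=25 → z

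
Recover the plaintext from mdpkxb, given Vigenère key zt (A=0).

Repeat the key across the ciphertext: ztztzt
m(12)−z(25): -13≡13 → n
d(3)−t(19): -16≡10 → k
p(15)−z(25): -10≡16 → q
k(10)−t(19): -9≡17 → r
x(23)−z(25): -2≡24 → y
b(1)−t(19): -18≡8 → i

nkqryi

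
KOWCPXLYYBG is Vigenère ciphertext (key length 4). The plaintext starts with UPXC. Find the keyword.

Subtract each crib letter from the matching ciphertext letter (mod 26):
K(10)−U(20)=-10≡16 → Q
O(14)−P(15)=-1≡25 → Z
W(22)−X(23)=-1≡25 → Z
C(2)−C(2)=0 → A

QZZA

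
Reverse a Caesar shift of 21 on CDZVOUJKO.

HIEATZOPT

C(2): 2−21=-19≡7 → H
D(3): 3−21=-18≡8 → I
Z(25): 25−21=4 → E
V(21): 21−21=0 → A
O(14): 14−21=-7≡19 → T
U(20): 20−21=-1≡25 → Z
J(9): 9−21=-12≡14 → O
K(10): 10−21=-11≡15 → P
O(14): 14−21=-7≡19 → T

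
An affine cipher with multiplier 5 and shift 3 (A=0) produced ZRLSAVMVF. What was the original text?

The inverse of 5 mod 26 is 21, since 5·21=105≡1. Apply D(y)=21·(y−3) mod 26:
Z(25): 21·(25−3)=462≡20 → U
R(17): 21·(17−3)=294≡8 → I
L(11): 21·(11−3)=168≡12 → M
S(18): 21·(18−3)=315≡3 → D
A(0): 21·(0−3)=-63≡15 → P
V(21): 21·(21−3)=378≡14 → O
M(12): 21·(12−3)=189≡7 → H
V(21): 21·(21−3)=378≡14 → O
F(5): 21·(5−3)=42≡16 → Q

UIMDPOHOQ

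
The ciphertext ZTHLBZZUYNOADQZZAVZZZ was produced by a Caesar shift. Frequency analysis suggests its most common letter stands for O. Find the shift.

11

The most frequent ciphertext letter is Z (appears 8 times).
Z is position 25; O is position 14.
Shift = 11.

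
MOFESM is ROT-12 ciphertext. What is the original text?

ACTSGA

M(12): 12−12=0 → A
O(14): 14−12=2 → C
F(5): 5−12=-7≡19 → T
E(4): 4−12=-8≡18 → S
S(18): 18−12=6 → G
M(12): 12−12=0 → A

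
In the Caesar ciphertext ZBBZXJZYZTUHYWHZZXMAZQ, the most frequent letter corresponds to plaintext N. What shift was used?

The most frequent ciphertext letter is Z (appears 7 times).
Z is position 25; N is position 13.
Shift = 12.

12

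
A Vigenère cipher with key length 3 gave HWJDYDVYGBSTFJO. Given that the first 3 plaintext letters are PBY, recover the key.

Subtract each crib letter from the matching ciphertext letter (mod 26):
H(7)−P(15)=-8≡18 → S
W(22)−B(1)=21 → V
J(9)−Y(24)=-15≡11 → L

SVL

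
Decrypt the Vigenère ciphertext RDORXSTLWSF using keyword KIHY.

Repeat the key across the ciphertext: KIHYKIHYKIH
R(17)−K(10): 7 → H
D(3)−I(8): -5≡21 → V
O(14)−H(7): 7 → H
R(17)−Y(24): -7≡19 → T
X(23)−K(10): 13 → N
S(18)−I(8): 10 → K
T(19)−H(7): 12 → M
L(11)−Y(24): -13≡13 → N
W(22)−K(10): 12 → M
S(18)−I(8): 10 → K
F(5)−H(7): -2≡24 → Y

HVHTNKMNMKY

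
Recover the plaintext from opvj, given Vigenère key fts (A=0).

jwde

Repeat the key across the ciphertext: ftsf
o(14)−f(5): 9 → j
p(15)−t(19): -4≡22 → w
v(21)−s(18): 3 → d
j(9)−f(5): 4 → e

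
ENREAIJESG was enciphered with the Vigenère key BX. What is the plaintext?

DQQHZLIHRJ

Repeat the key across the ciphertext: BXBXBXBXBX
E(4)−B(1): 3 → D
N(13)−X(23): -10≡16 → Q
R(17)−B(1): 16 → Q
E(4)−X(23): -19≡7 → H
A(0)−B(1): -1≡25 → Z
I(8)−X(23): -15≡11 → L
J(9)−B(1): 8 → I
E(4)−X(23): -19≡7 → H
S(18)−B(1): 17 → R
G(6)−X(23): -17≡9 → J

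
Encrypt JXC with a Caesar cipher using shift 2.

LZE

J(9): 9+2=11 → L
X(23): 23+2=25 → Z
C(2): 2+2=4 → E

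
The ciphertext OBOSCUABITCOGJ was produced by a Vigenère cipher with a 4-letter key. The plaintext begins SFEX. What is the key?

WWKV

Subtract each crib letter from the matching ciphertext letter (mod 26):
O(14)−S(18)=-4≡22 → W
B(1)−F(5)=-4≡22 → W
O(14)−E(4)=10 → K
S(18)−X(23)=-5≡21 → V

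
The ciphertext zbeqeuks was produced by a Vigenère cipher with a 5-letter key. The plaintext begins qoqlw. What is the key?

Subtract each crib letter from the matching ciphertext letter (mod 26):
z(25)−q(16)=9 → j
b(1)−o(14)=-13≡13 → n
e(4)−q(16)=-12≡14 → o
q(16)−l(11)=5 → f
e(4)−w(22)=-18≡8 → i

jnofi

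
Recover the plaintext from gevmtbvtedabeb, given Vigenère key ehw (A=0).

cxzimfrmiztfau

Repeat the key across the ciphertext: ehwehwehwehweh
g(6)−e(4): 2 → c
e(4)−h(7): -3≡23 → x
v(21)−w(22): -1≡25 → z
m(12)−e(4): 8 → i
t(19)−h(7): 12 → m
b(1)−w(22): -21≡5 → f
v(21)−e(4): 17 → r
t(19)−h(7): 12 → m
e(4)−w(22): -18≡8 → i
d(3)−e(4): -1≡25 → z
a(0)−h(7): -7≡19 → t
b(1)−w(22): -21≡5 → f
e(4)−e(4): 0 → a
b(1)−h(7): -6≡20 → u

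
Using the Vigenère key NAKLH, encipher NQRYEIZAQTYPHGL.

AQBJLVZKBALPRRS

Repeat the key across the message: NAKLHNAKLHNAKLH
N(13)+N(13): 26≡0 → A
Q(16)+A(0): 16 → Q
R(17)+K(10): 27≡1 → B
Y(24)+L(11): 35≡9 → J
E(4)+H(7): 11 → L
I(8)+N(13): 21 → V
Z(25)+A(0): 25 → Z
A(0)+K(10): 10 → K
Q(16)+L(11): 27≡1 → B
T(19)+H(7): 26≡0 → A
Y(24)+N(13): 37≡11 → L
P(15)+A(0): 15 → P
H(7)+K(10): 17 → R
G(6)+L(11): 17 → R
L(11)+H(7): 18 → S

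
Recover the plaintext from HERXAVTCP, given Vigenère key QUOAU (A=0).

Repeat the key across the ciphertext: QUOAUQUOA
H(7)−Q(16): -9≡17 → R
E(4)−U(20): -16≡10 → K
R(17)−O(14): 3 → D
X(23)−A(0): 23 → X
A(0)−U(20): -20≡6 → G
V(21)−Q(16): 5 → F
T(19)−U(20): -1≡25 → Z
C(2)−O(14): -12≡14 → O
P(15)−A(0): 15 → P

RKDXGFZOP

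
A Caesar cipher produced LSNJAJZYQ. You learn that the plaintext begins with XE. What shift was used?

14

From the crib: L(11)−X(23)=-12≡14, so the shift is 14.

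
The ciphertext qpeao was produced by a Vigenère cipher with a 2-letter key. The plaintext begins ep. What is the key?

ma

Subtract each crib letter from the matching ciphertext letter (mod 26):
q(16)−e(4)=12 → m
p(15)−p(15)=0 → a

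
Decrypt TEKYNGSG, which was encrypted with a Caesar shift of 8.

T(19): 19−8=11 → L
E(4): 4−8=-4≡22 → W
K(10): 10−8=2 → C
Y(24): 24−8=16 → Q
N(13): 13−8=5 → F
G(6): 6−8=-2≡24 → Y
S(18): 18−8=10 → K
G(6): 6−8=-2≡24 → Y

LWCQFYKY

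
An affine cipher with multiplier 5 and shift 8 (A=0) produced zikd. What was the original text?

The inverse of 5 mod 26 is 21, since 5·21=105≡1. Apply D(y)=21·(y−8) mod 26:
z(25): 21·(25−8)=357≡19 → t
i(8): 21·(8−8)=0 → a
k(10): 21·(10−8)=42≡16 → q
d(3): 21·(3−8)=-105≡25 → z

taqz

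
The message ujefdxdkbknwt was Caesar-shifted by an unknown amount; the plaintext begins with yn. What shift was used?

22

From the crib: u(20)−y(24)=-4≡22, so the shift is 22.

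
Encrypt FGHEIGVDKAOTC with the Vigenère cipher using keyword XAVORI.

CGCSZOSDFOFBZ

Repeat the key across the message: XAVORIXAVORIX
F(5)+X(23): 28≡2 → C
G(6)+A(0): 6 → G
H(7)+V(21): 28≡2 → C
E(4)+O(14): 18 → S
I(8)+R(17): 25 → Z
G(6)+I(8): 14 → O
V(21)+X(23): 44≡18 → S
D(3)+A(0): 3 → D
K(10)+V(21): 31≡5 → F
A(0)+O(14): 14 → O
O(14)+R(17): 31≡5 → F
T(19)+I(8): 27≡1 → B
C(2)+X(23): 25 → Z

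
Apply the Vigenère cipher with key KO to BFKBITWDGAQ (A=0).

LTUPSHGRQOA

Repeat the key across the message: KOKOKOKOKOK
B(1)+K(10): 11 → L
F(5)+O(14): 19 → T
K(10)+K(10): 20 → U
B(1)+O(14): 15 → P
I(8)+K(10): 18 → S
T(19)+O(14): 33≡7 → H
W(22)+K(10): 32≡6 → G
D(3)+O(14): 17 → R
G(6)+K(10): 16 → Q
A(0)+O(14): 14 → O
Q(16)+K(10): 26≡0 → A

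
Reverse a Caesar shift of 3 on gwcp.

dtzm

g(6): 6−3=3 → d
w(22): 22−3=19 → t
c(2): 2−3=-1≡25 → z
p(15): 15−3=12 → m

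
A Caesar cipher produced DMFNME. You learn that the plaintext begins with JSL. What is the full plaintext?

From the crib: D(3)−J(9)=-6≡20, so the shift is 20.
Subtract 20 from each ciphertext letter:
D(3): 3−20=-17≡9 → J
M(12): 12−20=-8≡18 → S
F(5): 5−20=-15≡11 → L
N(13): 13−20=-7≡19 → T
M(12): 12−20=-8≡18 → S
E(4): 4−20=-16≡10 → K

JSLTSK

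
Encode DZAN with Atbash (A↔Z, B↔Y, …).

D(3) → W(22)
Z(25) → A(0)
A(0) → Z(25)
N(13) → M(12)

WAZM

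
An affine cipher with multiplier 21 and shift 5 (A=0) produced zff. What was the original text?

The inverse of 21 mod 26 is 5, since 21·5=105≡1. Apply D(y)=5·(y−5) mod 26:
z(25): 5·(25−5)=100≡22 → w
f(5): 5·(5−5)=0 → a
f(5): 5·(5−5)=0 → a

waa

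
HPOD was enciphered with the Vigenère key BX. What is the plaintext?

Repeat the key across the ciphertext: BXBX
H(7)−B(1): 6 → G
P(15)−X(23): -8≡18 → S
O(14)−B(1): 13 → N
D(3)−X(23): -20≡6 → G

GSNG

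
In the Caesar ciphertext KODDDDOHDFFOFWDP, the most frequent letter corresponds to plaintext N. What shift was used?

The most frequent ciphertext letter is D (appears 6 times).
D is position 3; N is position 13.
Shift = -10≡16.

16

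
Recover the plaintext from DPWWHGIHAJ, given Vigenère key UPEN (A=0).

JASJNREUGU

Repeat the key across the ciphertext: UPENUPENUP
D(3)−U(20): -17≡9 → J
P(15)−P(15): 0 → A
W(22)−E(4): 18 → S
W(22)−N(13): 9 → J
H(7)−U(20): -13≡13 → N
G(6)−P(15): -9≡17 → R
I(8)−E(4): 4 → E
H(7)−N(13): -6≡20 → U
A(0)−U(20): -20≡6 → G
J(9)−P(15): -6≡20 → U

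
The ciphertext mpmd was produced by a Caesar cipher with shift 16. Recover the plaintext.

wzwn

m(12): 12−16=-4≡22 → w
p(15): 15−16=-1≡25 → z
m(12): 12−16=-4≡22 → w
d(3): 3−16=-13≡13 → n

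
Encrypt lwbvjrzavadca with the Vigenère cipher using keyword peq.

Repeat the key across the message: peqpeqpeqpeqp
l(11)+p(15): 26≡0 → a
w(22)+e(4): 26≡0 → a
b(1)+q(16): 17 → r
v(21)+p(15): 36≡10 → k
j(9)+e(4): 13 → n
r(17)+q(16): 33≡7 → h
z(25)+p(15): 40≡14 → o
a(0)+e(4): 4 → e
v(21)+q(16): 37≡11 → l
a(0)+p(15): 15 → p
d(3)+e(4): 7 → h
c(2)+q(16): 18 → s
a(0)+p(15): 15 → p

aarknhoelphsp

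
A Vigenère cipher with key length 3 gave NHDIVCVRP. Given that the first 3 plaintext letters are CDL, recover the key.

LES

Subtract each crib letter from the matching ciphertext letter (mod 26):
N(13)−C(2)=11 → L
H(7)−D(3)=4 → E
D(3)−L(11)=-8≡18 → S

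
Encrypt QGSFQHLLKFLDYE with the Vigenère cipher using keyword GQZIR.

WWRNHNBKSWRTXM

Repeat the key across the message: GQZIRGQZIRGQZI
Q(16)+G(6): 22 → W
G(6)+Q(16): 22 → W
S(18)+Z(25): 43≡17 → R
F(5)+I(8): 13 → N
Q(16)+R(17): 33≡7 → H
H(7)+G(6): 13 → N
L(11)+Q(16): 27≡1 → B
L(11)+Z(25): 36≡10 → K
K(10)+I(8): 18 → S
F(5)+R(17): 22 → W
L(11)+G(6): 17 → R
D(3)+Q(16): 19 → T
Y(24)+Z(25): 49≡23 → X
E(4)+I(8): 12 → M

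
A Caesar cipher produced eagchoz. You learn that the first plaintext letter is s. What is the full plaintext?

souqvcn

From the crib: e(4)−s(18)=-14≡12, so the shift is 12.
Subtract 12 from each ciphertext letter:
e(4): 4−12=-8≡18 → s
a(0): 0−12=-12≡14 → o
g(6): 6−12=-6≡20 → u
c(2): 2−12=-10≡16 → q
h(7): 7−12=-5≡21 → v
o(14): 14−12=2 → c
z(25): 25−12=13 → n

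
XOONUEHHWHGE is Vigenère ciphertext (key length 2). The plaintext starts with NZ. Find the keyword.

Subtract each crib letter from the matching ciphertext letter (mod 26):
X(23)−N(13)=10 → K
O(14)−Z(25)=-11≡15 → P

KP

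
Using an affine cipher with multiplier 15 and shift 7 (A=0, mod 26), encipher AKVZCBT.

HBKSLWG

A(0): 15·0+7=7 → H
K(10): 15·10+7=157≡1 → B
V(21): 15·21+7=322≡10 → K
Z(25): 15·25+7=382≡18 → S
C(2): 15·2+7=37≡11 → L
B(1): 15·1+7=22 → W
T(19): 15·19+7=292≡6 → G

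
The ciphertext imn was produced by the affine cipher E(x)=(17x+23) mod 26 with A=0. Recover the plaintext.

The inverse of 17 mod 26 is 23, since 17·23=391≡1. Apply D(y)=23·(y−23) mod 26:
i(8): 23·(8−23)=-345≡19 → t
m(12): 23·(12−23)=-253≡7 → h
n(13): 23·(13−23)=-230≡4 → e

the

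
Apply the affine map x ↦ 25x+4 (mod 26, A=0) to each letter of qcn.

q(16): 25·16+4=404≡14 → o
c(2): 25·2+4=54≡2 → c
n(13): 25·13+4=329≡17 → r

ocr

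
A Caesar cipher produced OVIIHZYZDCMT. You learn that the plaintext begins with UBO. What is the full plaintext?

UBOONFEFJISZ

From the crib: O(14)−U(20)=-6≡20, so the shift is 20.
Subtract 20 from each ciphertext letter:
O(14): 14−20=-6≡20 → U
V(21): 21−20=1 → B
I(8): 8−20=-12≡14 → O
I(8): 8−20=-12≡14 → O
H(7): 7−20=-13≡13 → N
Z(25): 25−20=5 → F
Y(24): 24−20=4 → E
Z(25): 25−20=5 → F
D(3): 3−20=-17≡9 → J
C(2): 2−20=-18≡8 → I
M(12): 12−20=-8≡18 → S
T(19): 19−20=-1≡25 → Z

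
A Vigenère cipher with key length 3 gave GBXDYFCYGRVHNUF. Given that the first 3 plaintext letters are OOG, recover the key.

Subtract each crib letter from the matching ciphertext letter (mod 26):
G(6)−O(14)=-8≡18 → S
B(1)−O(14)=-13≡13 → N
X(23)−G(6)=17 → R

SNR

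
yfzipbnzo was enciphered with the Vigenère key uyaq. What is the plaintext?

Repeat the key across the ciphertext: uyaquyaqu
y(24)−u(20): 4 → e
f(5)−y(24): -19≡7 → h
z(25)−a(0): 25 → z
i(8)−q(16): -8≡18 → s
p(15)−u(20): -5≡21 → v
b(1)−y(24): -23≡3 → d
n(13)−a(0): 13 → n
z(25)−q(16): 9 → j
o(14)−u(20): -6≡20 → u

ehzsvdnju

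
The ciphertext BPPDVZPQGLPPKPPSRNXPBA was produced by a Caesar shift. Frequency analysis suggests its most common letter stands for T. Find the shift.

22

The most frequent ciphertext letter is P (appears 8 times).
P is position 15; T is position 19.
Shift = -4≡22.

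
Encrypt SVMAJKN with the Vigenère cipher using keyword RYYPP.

Repeat the key across the message: RYYPPRY
S(18)+R(17): 35≡9 → J
V(21)+Y(24): 45≡19 → T
M(12)+Y(24): 36≡10 → K
A(0)+P(15): 15 → P
J(9)+P(15): 24 → Y
K(10)+R(17): 27≡1 → B
N(13)+Y(24): 37≡11 → L

JTKPYBL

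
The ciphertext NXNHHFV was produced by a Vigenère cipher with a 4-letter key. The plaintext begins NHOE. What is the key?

Subtract each crib letter from the matching ciphertext letter (mod 26):
N(13)−N(13)=0 → A
X(23)−H(7)=16 → Q
N(13)−O(14)=-1≡25 → Z
H(7)−E(4)=3 → D

AQZD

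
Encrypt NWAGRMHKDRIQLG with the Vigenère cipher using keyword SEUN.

Repeat the key across the message: SEUNSEUNSEUNSE
N(13)+S(18): 31≡5 → F
W(22)+E(4): 26≡0 → A
A(0)+U(20): 20 → U
G(6)+N(13): 19 → T
R(17)+S(18): 35≡9 → J
M(12)+E(4): 16 → Q
H(7)+U(20): 27≡1 → B
K(10)+N(13): 23 → X
D(3)+S(18): 21 → V
R(17)+E(4): 21 → V
I(8)+U(20): 28≡2 → C
Q(16)+N(13): 29≡3 → D
L(11)+S(18): 29≡3 → D
G(6)+E(4): 10 → K

FAUTJQBXVVCDDK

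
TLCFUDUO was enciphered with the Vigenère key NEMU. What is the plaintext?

GHQLHZIU

Repeat the key across the ciphertext: NEMUNEMU
T(19)−N(13): 6 → G
L(11)−E(4): 7 → H
C(2)−M(12): -10≡16 → Q
F(5)−U(20): -15≡11 → L
U(20)−N(13): 7 → H
D(3)−E(4): -1≡25 → Z
U(20)−M(12): 8 → I
O(14)−U(20): -6≡20 → U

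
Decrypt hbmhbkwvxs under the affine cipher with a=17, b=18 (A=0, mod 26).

The inverse of 17 mod 26 is 23, since 17·23=391≡1. Apply D(y)=23·(y−18) mod 26:
h(7): 23·(7−18)=-253≡7 → h
b(1): 23·(1−18)=-391≡25 → z
m(12): 23·(12−18)=-138≡18 → s
h(7): 23·(7−18)=-253≡7 → h
b(1): 23·(1−18)=-391≡25 → z
k(10): 23·(10−18)=-184≡24 → y
w(22): 23·(22−18)=92≡14 → o
v(21): 23·(21−18)=69≡17 → r
x(23): 23·(23−18)=115≡11 → l
s(18): 23·(18−18)=0 → a

hzshzyorla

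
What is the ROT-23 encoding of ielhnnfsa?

i(8): 8+23=31≡5 → f
e(4): 4+23=27≡1 → b
l(11): 11+23=34≡8 → i
h(7): 7+23=30≡4 → e
n(13): 13+23=36≡10 → k
n(13): 13+23=36≡10 → k
f(5): 5+23=28≡2 → c
s(18): 18+23=41≡15 → p
a(0): 0+23=23 → x

fbiekkcpx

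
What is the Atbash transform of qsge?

q(16) → j(9)
s(18) → h(7)
g(6) → t(19)
e(4) → v(21)

jhtv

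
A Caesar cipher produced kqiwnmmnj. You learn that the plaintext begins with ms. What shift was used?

24

From the crib: k(10)−m(12)=-2≡24, so the shift is 24.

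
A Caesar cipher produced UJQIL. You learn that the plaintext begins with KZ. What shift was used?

From the crib: U(20)−K(10)=10, so the shift is 10.

10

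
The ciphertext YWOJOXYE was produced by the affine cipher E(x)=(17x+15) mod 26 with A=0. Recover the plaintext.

The inverse of 17 mod 26 is 23, since 17·23=391≡1. Apply D(y)=23·(y−15) mod 26:
Y(24): 23·(24−15)=207≡25 → Z
W(22): 23·(22−15)=161≡5 → F
O(14): 23·(14−15)=-23≡3 → D
J(9): 23·(9−15)=-138≡18 → S
O(14): 23·(14−15)=-23≡3 → D
X(23): 23·(23−15)=184≡2 → C
Y(24): 23·(24−15)=207≡25 → Z
E(4): 23·(4−15)=-253≡7 → H

ZFDSDCZH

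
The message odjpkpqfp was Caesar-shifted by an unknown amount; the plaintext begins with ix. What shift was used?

6

From the crib: o(14)−i(8)=6, so the shift is 6.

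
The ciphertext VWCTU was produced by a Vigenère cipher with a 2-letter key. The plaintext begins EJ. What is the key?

Subtract each crib letter from the matching ciphertext letter (mod 26):
V(21)−E(4)=17 → R
W(22)−J(9)=13 → N

RN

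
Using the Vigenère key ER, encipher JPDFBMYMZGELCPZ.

Repeat the key across the message: ERERERERERERERE
J(9)+E(4): 13 → N
P(15)+R(17): 32≡6 → G
D(3)+E(4): 7 → H
F(5)+R(17): 22 → W
B(1)+E(4): 5 → F
M(12)+R(17): 29≡3 → D
Y(24)+E(4): 28≡2 → C
M(12)+R(17): 29≡3 → D
Z(25)+E(4): 29≡3 → D
G(6)+R(17): 23 → X
E(4)+E(4): 8 → I
L(11)+R(17): 28≡2 → C
C(2)+E(4): 6 → G
P(15)+R(17): 32≡6 → G
Z(25)+E(4): 29≡3 → D

NGHWFDCDDXICGGD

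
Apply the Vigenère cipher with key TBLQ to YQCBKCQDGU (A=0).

RRNRDDBTZV

Repeat the key across the message: TBLQTBLQTB
Y(24)+T(19): 43≡17 → R
Q(16)+B(1): 17 → R
C(2)+L(11): 13 → N
B(1)+Q(16): 17 → R
K(10)+T(19): 29≡3 → D
C(2)+B(1): 3 → D
Q(16)+L(11): 27≡1 → B
D(3)+Q(16): 19 → T
G(6)+T(19): 25 → Z
U(20)+B(1): 21 → V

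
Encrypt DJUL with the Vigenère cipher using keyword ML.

PUGW

Repeat the key across the message: MLML
D(3)+M(12): 15 → P
J(9)+L(11): 20 → U
U(20)+M(12): 32≡6 → G
L(11)+L(11): 22 → W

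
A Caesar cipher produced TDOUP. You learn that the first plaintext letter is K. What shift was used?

9

From the crib: T(19)−K(10)=9, so the shift is 9.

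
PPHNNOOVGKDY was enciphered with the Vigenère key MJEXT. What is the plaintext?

DGDQUCFRJRRP

Repeat the key across the ciphertext: MJEXTMJEXTMJ
P(15)−M(12): 3 → D
P(15)−J(9): 6 → G
H(7)−E(4): 3 → D
N(13)−X(23): -10≡16 → Q
N(13)−T(19): -6≡20 → U
O(14)−M(12): 2 → C
O(14)−J(9): 5 → F
V(21)−E(4): 17 → R
G(6)−X(23): -17≡9 → J
K(10)−T(19): -9≡17 → R
D(3)−M(12): -9≡17 → R
Y(24)−J(9): 15 → P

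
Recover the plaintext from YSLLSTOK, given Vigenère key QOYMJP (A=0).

Repeat the key across the ciphertext: QOYMJPQO
Y(24)−Q(16): 8 → I
S(18)−O(14): 4 → E
L(11)−Y(24): -13≡13 → N
L(11)−M(12): -1≡25 → Z
S(18)−J(9): 9 → J
T(19)−P(15): 4 → E
O(14)−Q(16): -2≡24 → Y
K(10)−O(14): -4≡22 → W

IENZJEYW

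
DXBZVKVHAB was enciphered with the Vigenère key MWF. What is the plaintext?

Repeat the key across the ciphertext: MWFMWFMWFM
D(3)−M(12): -9≡17 → R
X(23)−W(22): 1 → B
B(1)−F(5): -4≡22 → W
Z(25)−M(12): 13 → N
V(21)−W(22): -1≡25 → Z
K(10)−F(5): 5 → F
V(21)−M(12): 9 → J
H(7)−W(22): -15≡11 → L
A(0)−F(5): -5≡21 → V
B(1)−M(12): -11≡15 → P

RBWNZFJLVP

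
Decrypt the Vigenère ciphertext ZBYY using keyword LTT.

Repeat the key across the ciphertext: LTTL
Z(25)−L(11): 14 → O
B(1)−T(19): -18≡8 → I
Y(24)−T(19): 5 → F
Y(24)−L(11): 13 → N

OIFN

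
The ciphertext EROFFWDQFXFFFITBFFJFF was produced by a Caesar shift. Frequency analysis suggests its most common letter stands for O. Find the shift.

17

The most frequent ciphertext letter is F (appears 10 times).
F is position 5; O is position 14.
Shift = -9≡17.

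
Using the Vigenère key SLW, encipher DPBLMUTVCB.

Repeat the key across the message: SLWSLWSLWS
D(3)+S(18): 21 → V
P(15)+L(11): 26≡0 → A
B(1)+W(22): 23 → X
L(11)+S(18): 29≡3 → D
M(12)+L(11): 23 → X
U(20)+W(22): 42≡16 → Q
T(19)+S(18): 37≡11 → L
V(21)+L(11): 32≡6 → G
C(2)+W(22): 24 → Y
B(1)+S(18): 19 → T

VAXDXQLGYT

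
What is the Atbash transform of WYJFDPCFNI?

W(22) → D(3)
Y(24) → B(1)
J(9) → Q(16)
F(5) → U(20)
D(3) → W(22)
P(15) → K(10)
C(2) → X(23)
F(5) → U(20)
N(13) → M(12)
I(8) → R(17)

DBQUWKXUMR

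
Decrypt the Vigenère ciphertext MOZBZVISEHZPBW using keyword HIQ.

Repeat the key across the ciphertext: HIQHIQHIQHIQHI
M(12)−H(7): 5 → F
O(14)−I(8): 6 → G
Z(25)−Q(16): 9 → J
B(1)−H(7): -6≡20 → U
Z(25)−I(8): 17 → R
V(21)−Q(16): 5 → F
I(8)−H(7): 1 → B
S(18)−I(8): 10 → K
E(4)−Q(16): -12≡14 → O
H(7)−H(7): 0 → A
Z(25)−I(8): 17 → R
P(15)−Q(16): -1≡25 → Z
B(1)−H(7): -6≡20 → U
W(22)−I(8): 14 → O

FGJURFBKOARZUO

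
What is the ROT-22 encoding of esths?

aopdo

e(4): 4+22=26≡0 → a
s(18): 18+22=40≡14 → o
t(19): 19+22=41≡15 → p
h(7): 7+22=29≡3 → d
s(18): 18+22=40≡14 → o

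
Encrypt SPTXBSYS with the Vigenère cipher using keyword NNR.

Repeat the key across the message: NNRNNRNN
S(18)+N(13): 31≡5 → F
P(15)+N(13): 28≡2 → C
T(19)+R(17): 36≡10 → K
X(23)+N(13): 36≡10 → K
B(1)+N(13): 14 → O
S(18)+R(17): 35≡9 → J
Y(24)+N(13): 37≡11 → L
S(18)+N(13): 31≡5 → F

FCKKOJLF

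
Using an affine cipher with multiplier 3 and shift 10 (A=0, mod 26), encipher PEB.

P(15): 3·15+10=55≡3 → D
E(4): 3·4+10=22 → W
B(1): 3·1+10=13 → N

DWN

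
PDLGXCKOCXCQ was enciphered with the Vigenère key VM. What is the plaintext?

URQUCQPCHLHE

Repeat the key across the ciphertext: VMVMVMVMVMVM
P(15)−V(21): -6≡20 → U
D(3)−M(12): -9≡17 → R
L(11)−V(21): -10≡16 → Q
G(6)−M(12): -6≡20 → U
X(23)−V(21): 2 → C
C(2)−M(12): -10≡16 → Q
K(10)−V(21): -11≡15 → P
O(14)−M(12): 2 → C
C(2)−V(21): -19≡7 → H
X(23)−M(12): 11 → L
C(2)−V(21): -19≡7 → H
Q(16)−M(12): 4 → E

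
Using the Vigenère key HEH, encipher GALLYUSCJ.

NESSCBZGQ

Repeat the key across the message: HEHHEHHEH
G(6)+H(7): 13 → N
A(0)+E(4): 4 → E
L(11)+H(7): 18 → S
L(11)+H(7): 18 → S
Y(24)+E(4): 28≡2 → C
U(20)+H(7): 27≡1 → B
S(18)+H(7): 25 → Z
C(2)+E(4): 6 → G
J(9)+H(7): 16 → Q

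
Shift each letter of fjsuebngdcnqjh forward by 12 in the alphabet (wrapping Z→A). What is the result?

rvegqnzspozcvt

f(5): 5+12=17 → r
j(9): 9+12=21 → v
s(18): 18+12=30≡4 → e
u(20): 20+12=32≡6 → g
e(4): 4+12=16 → q
b(1): 1+12=13 → n
n(13): 13+12=25 → z
g(6): 6+12=18 → s
d(3): 3+12=15 → p
c(2): 2+12=14 → o
n(13): 13+12=25 → z
q(16): 16+12=28≡2 → c
j(9): 9+12=21 → v
h(7): 7+12=19 → t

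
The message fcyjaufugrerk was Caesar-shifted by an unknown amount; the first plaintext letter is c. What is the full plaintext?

From the crib: f(5)−c(2)=3, so the shift is 3.
Subtract 3 from each ciphertext letter:
f(5): 5−3=2 → c
c(2): 2−3=-1≡25 → z
y(24): 24−3=21 → v
j(9): 9−3=6 → g
a(0): 0−3=-3≡23 → x
u(20): 20−3=17 → r
f(5): 5−3=2 → c
u(20): 20−3=17 → r
g(6): 6−3=3 → d
r(17): 17−3=14 → o
e(4): 4−3=1 → b
r(17): 17−3=14 → o
k(10): 10−3=7 → h

czvgxrcrdoboh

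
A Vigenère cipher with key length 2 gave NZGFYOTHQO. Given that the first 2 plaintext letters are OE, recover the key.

ZV

Subtract each crib letter from the matching ciphertext letter (mod 26):
N(13)−O(14)=-1≡25 → Z
Z(25)−E(4)=21 → V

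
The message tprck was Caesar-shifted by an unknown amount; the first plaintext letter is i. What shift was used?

From the crib: t(19)−i(8)=11, so the shift is 11.

11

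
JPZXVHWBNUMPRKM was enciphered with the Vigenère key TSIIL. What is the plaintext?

Repeat the key across the ciphertext: TSIILTSIILTSIIL
J(9)−T(19): -10≡16 → Q
P(15)−S(18): -3≡23 → X
Z(25)−I(8): 17 → R
X(23)−I(8): 15 → P
V(21)−L(11): 10 → K
H(7)−T(19): -12≡14 → O
W(22)−S(18): 4 → E
B(1)−I(8): -7≡19 → T
N(13)−I(8): 5 → F
U(20)−L(11): 9 → J
M(12)−T(19): -7≡19 → T
P(15)−S(18): -3≡23 → X
R(17)−I(8): 9 → J
K(10)−I(8): 2 → C
M(12)−L(11): 1 → B

QXRPKOETFJTXJCB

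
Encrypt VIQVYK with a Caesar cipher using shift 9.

ERZEHT

V(21): 21+9=30≡4 → E
I(8): 8+9=17 → R
Q(16): 16+9=25 → Z
V(21): 21+9=30≡4 → E
Y(24): 24+9=33≡7 → H
K(10): 10+9=19 → T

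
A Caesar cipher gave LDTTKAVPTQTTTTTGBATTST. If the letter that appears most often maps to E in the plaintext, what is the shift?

The most frequent ciphertext letter is T (appears 11 times).
T is position 19; E is position 4.
Shift = 15.

15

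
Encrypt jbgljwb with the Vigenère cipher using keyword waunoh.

Repeat the key across the message: waunohw
j(9)+w(22): 31≡5 → f
b(1)+a(0): 1 → b
g(6)+u(20): 26≡0 → a
l(11)+n(13): 24 → y
j(9)+o(14): 23 → x
w(22)+h(7): 29≡3 → d
b(1)+w(22): 23 → x

fbayxdx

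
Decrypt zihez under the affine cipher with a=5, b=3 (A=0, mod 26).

ubgvu

The inverse of 5 mod 26 is 21, since 5·21=105≡1. Apply D(y)=21·(y−3) mod 26:
z(25): 21·(25−3)=462≡20 → u
i(8): 21·(8−3)=105≡1 → b
h(7): 21·(7−3)=84≡6 → g
e(4): 21·(4−3)=21 → v
z(25): 21·(25−3)=462≡20 → u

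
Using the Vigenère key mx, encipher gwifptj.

Repeat the key across the message: mxmxmxm
g(6)+m(12): 18 → s
w(22)+x(23): 45≡19 → t
i(8)+m(12): 20 → u
f(5)+x(23): 28≡2 → c
p(15)+m(12): 27≡1 → b
t(19)+x(23): 42≡16 → q
j(9)+m(12): 21 → v

stucbqv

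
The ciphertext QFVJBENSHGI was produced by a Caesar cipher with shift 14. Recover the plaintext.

CRHVNQZETSU

Q(16): 16−14=2 → C
F(5): 5−14=-9≡17 → R
V(21): 21−14=7 → H
J(9): 9−14=-5≡21 → V
B(1): 1−14=-13≡13 → N
E(4): 4−14=-10≡16 → Q
N(13): 13−14=-1≡25 → Z
S(18): 18−14=4 → E
H(7): 7−14=-7≡19 → T
G(6): 6−14=-8≡18 → S
I(8): 8−14=-6≡20 → U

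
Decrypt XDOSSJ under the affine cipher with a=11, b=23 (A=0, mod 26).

The inverse of 11 mod 26 is 19, since 11·19=209≡1. Apply D(y)=19·(y−23) mod 26:
X(23): 19·(23−23)=0 → A
D(3): 19·(3−23)=-380≡10 → K
O(14): 19·(14−23)=-171≡11 → L
S(18): 19·(18−23)=-95≡9 → J
S(18): 19·(18−23)=-95≡9 → J
J(9): 19·(9−23)=-266≡20 → U

AKLJJU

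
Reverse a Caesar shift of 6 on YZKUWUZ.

STEOQOT

Y(24): 24−6=18 → S
Z(25): 25−6=19 → T
K(10): 10−6=4 → E
U(20): 20−6=14 → O
W(22): 22−6=16 → Q
U(20): 20−6=14 → O
Z(25): 25−6=19 → T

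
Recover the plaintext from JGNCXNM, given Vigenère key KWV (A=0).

Repeat the key across the ciphertext: KWVKWVK
J(9)−K(10): -1≡25 → Z
G(6)−W(22): -16≡10 → K
N(13)−V(21): -8≡18 → S
C(2)−K(10): -8≡18 → S
X(23)−W(22): 1 → B
N(13)−V(21): -8≡18 → S
M(12)−K(10): 2 → C

ZKSSBSC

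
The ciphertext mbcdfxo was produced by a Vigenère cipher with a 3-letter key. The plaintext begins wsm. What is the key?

qjq

Subtract each crib letter from the matching ciphertext letter (mod 26):
m(12)−w(22)=-10≡16 → q
b(1)−s(18)=-17≡9 → j
c(2)−m(12)=-10≡16 → q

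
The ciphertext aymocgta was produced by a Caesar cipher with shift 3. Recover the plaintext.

a(0): 0−3=-3≡23 → x
y(24): 24−3=21 → v
m(12): 12−3=9 → j
o(14): 14−3=11 → l
c(2): 2−3=-1≡25 → z
g(6): 6−3=3 → d
t(19): 19−3=16 → q
a(0): 0−3=-3≡23 → x

xvjlzdqx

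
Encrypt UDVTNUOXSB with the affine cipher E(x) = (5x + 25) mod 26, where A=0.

U(20): 5·20+25=125≡21 → V
D(3): 5·3+25=40≡14 → O
V(21): 5·21+25=130≡0 → A
T(19): 5·19+25=120≡16 → Q
N(13): 5·13+25=90≡12 → M
U(20): 5·20+25=125≡21 → V
O(14): 5·14+25=95≡17 → R
X(23): 5·23+25=140≡10 → K
S(18): 5·18+25=115≡11 → L
B(1): 5·1+25=30≡4 → E

VOAQMVRKLE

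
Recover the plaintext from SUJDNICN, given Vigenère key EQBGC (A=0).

OEIXLEMM

Repeat the key across the ciphertext: EQBGCEQB
S(18)−E(4): 14 → O
U(20)−Q(16): 4 → E
J(9)−B(1): 8 → I
D(3)−G(6): -3≡23 → X
N(13)−C(2): 11 → L
I(8)−E(4): 4 → E
C(2)−Q(16): -14≡12 → M
N(13)−B(1): 12 → M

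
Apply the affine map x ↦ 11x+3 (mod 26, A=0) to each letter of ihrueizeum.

i(8): 11·8+3=91≡13 → n
h(7): 11·7+3=80≡2 → c
r(17): 11·17+3=190≡8 → i
u(20): 11·20+3=223≡15 → p
e(4): 11·4+3=47≡21 → v
i(8): 11·8+3=91≡13 → n
z(25): 11·25+3=278≡18 → s
e(4): 11·4+3=47≡21 → v
u(20): 11·20+3=223≡15 → p
m(12): 11·12+3=135≡5 → f

ncipvnsvpf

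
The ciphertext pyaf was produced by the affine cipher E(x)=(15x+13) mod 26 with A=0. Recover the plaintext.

The inverse of 15 mod 26 is 7, since 15·7=105≡1. Apply D(y)=7·(y−13) mod 26:
p(15): 7·(15−13)=14 → o
y(24): 7·(24−13)=77≡25 → z
a(0): 7·(0−13)=-91≡13 → n
f(5): 7·(5−13)=-56≡22 → w

oznw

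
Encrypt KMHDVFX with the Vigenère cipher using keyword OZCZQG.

Repeat the key across the message: OZCZQGO
K(10)+O(14): 24 → Y
M(12)+Z(25): 37≡11 → L
H(7)+C(2): 9 → J
D(3)+Z(25): 28≡2 → C
V(21)+Q(16): 37≡11 → L
F(5)+G(6): 11 → L
X(23)+O(14): 37≡11 → L

YLJCLLL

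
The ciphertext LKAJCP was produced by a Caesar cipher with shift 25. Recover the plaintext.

MLBKDQ

L(11): 11−25=-14≡12 → M
K(10): 10−25=-15≡11 → L
A(0): 0−25=-25≡1 → B
J(9): 9−25=-16≡10 → K
C(2): 2−25=-23≡3 → D
P(15): 15−25=-10≡16 → Q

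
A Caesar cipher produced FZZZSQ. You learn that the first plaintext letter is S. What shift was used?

13

From the crib: F(5)−S(18)=-13≡13, so the shift is 13.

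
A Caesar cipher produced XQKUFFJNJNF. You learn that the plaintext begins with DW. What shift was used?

From the crib: X(23)−D(3)=20, so the shift is 20.

20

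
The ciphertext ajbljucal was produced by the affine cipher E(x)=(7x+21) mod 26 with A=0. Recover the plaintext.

xcmgclbxg

The inverse of 7 mod 26 is 15, since 7·15=105≡1. Apply D(y)=15·(y−21) mod 26:
a(0): 15·(0−21)=-315≡23 → x
j(9): 15·(9−21)=-180≡2 → c
b(1): 15·(1−21)=-300≡12 → m
l(11): 15·(11−21)=-150≡6 → g
j(9): 15·(9−21)=-180≡2 → c
u(20): 15·(20−21)=-15≡11 → l
c(2): 15·(2−21)=-285≡1 → b
a(0): 15·(0−21)=-315≡23 → x
l(11): 15·(11−21)=-150≡6 → g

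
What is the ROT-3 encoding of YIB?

Y(24): 24+3=27≡1 → B
I(8): 8+3=11 → L
B(1): 1+3=4 → E

BLE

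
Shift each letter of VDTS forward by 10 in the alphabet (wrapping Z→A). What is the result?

FNDC

V(21): 21+10=31≡5 → F
D(3): 3+10=13 → N
T(19): 19+10=29≡3 → D
S(18): 18+10=28≡2 → C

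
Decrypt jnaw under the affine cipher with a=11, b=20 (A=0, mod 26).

zxkm

The inverse of 11 mod 26 is 19, since 11·19=209≡1. Apply D(y)=19·(y−20) mod 26:
j(9): 19·(9−20)=-209≡25 → z
n(13): 19·(13−20)=-133≡23 → x
a(0): 19·(0−20)=-380≡10 → k
w(22): 19·(22−20)=38≡12 → m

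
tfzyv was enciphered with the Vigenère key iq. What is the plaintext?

Repeat the key across the ciphertext: iqiqi
t(19)−i(8): 11 → l
f(5)−q(16): -11≡15 → p
z(25)−i(8): 17 → r
y(24)−q(16): 8 → i
v(21)−i(8): 13 → n

lprin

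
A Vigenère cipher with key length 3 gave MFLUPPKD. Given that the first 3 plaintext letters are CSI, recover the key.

Subtract each crib letter from the matching ciphertext letter (mod 26):
M(12)−C(2)=10 → K
F(5)−S(18)=-13≡13 → N
L(11)−I(8)=3 → D

KND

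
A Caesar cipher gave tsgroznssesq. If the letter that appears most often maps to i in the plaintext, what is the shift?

The most frequent ciphertext letter is s (appears 4 times).
s is position 18; i is position 8.
Shift = 10.

10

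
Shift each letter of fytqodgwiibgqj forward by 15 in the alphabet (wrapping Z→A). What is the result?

f(5): 5+15=20 → u
y(24): 24+15=39≡13 → n
t(19): 19+15=34≡8 → i
q(16): 16+15=31≡5 → f
o(14): 14+15=29≡3 → d
d(3): 3+15=18 → s
g(6): 6+15=21 → v
w(22): 22+15=37≡11 → l
i(8): 8+15=23 → x
i(8): 8+15=23 → x
b(1): 1+15=16 → q
g(6): 6+15=21 → v
q(16): 16+15=31≡5 → f
j(9): 9+15=24 → y

unifdsvlxxqvfy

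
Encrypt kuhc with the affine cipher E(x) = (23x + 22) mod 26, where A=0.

sobq

k(10): 23·10+22=252≡18 → s
u(20): 23·20+22=482≡14 → o
h(7): 23·7+22=183≡1 → b
c(2): 23·2+22=68≡16 → q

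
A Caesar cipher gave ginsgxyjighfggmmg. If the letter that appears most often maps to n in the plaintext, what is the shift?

The most frequent ciphertext letter is g (appears 6 times).
g is position 6; n is position 13.
Shift = -7≡19.

19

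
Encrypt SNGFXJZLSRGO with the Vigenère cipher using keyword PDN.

HQTUAWOOFGJB

Repeat the key across the message: PDNPDNPDNPDN
S(18)+P(15): 33≡7 → H
N(13)+D(3): 16 → Q
G(6)+N(13): 19 → T
F(5)+P(15): 20 → U
X(23)+D(3): 26≡0 → A
J(9)+N(13): 22 → W
Z(25)+P(15): 40≡14 → O
L(11)+D(3): 14 → O
S(18)+N(13): 31≡5 → F
R(17)+P(15): 32≡6 → G
G(6)+D(3): 9 → J
O(14)+N(13): 27≡1 → B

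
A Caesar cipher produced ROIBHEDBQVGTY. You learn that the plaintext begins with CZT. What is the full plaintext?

CZTMSPOMBGREJ

From the crib: R(17)−C(2)=15, so the shift is 15.
Subtract 15 from each ciphertext letter:
R(17): 17−15=2 → C
O(14): 14−15=-1≡25 → Z
I(8): 8−15=-7≡19 → T
B(1): 1−15=-14≡12 → M
H(7): 7−15=-8≡18 → S
E(4): 4−15=-11≡15 → P
D(3): 3−15=-12≡14 → O
B(1): 1−15=-14≡12 → M
Q(16): 16−15=1 → B
V(21): 21−15=6 → G
G(6): 6−15=-9≡17 → R
T(19): 19−15=4 → E
Y(24): 24−15=9 → J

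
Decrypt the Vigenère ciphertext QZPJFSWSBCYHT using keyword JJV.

Repeat the key across the ciphertext: JJVJJVJJVJJVJ
Q(16)−J(9): 7 → H
Z(25)−J(9): 16 → Q
P(15)−V(21): -6≡20 → U
J(9)−J(9): 0 → A
F(5)−J(9): -4≡22 → W
S(18)−V(21): -3≡23 → X
W(22)−J(9): 13 → N
S(18)−J(9): 9 → J
B(1)−V(21): -20≡6 → G
C(2)−J(9): -7≡19 → T
Y(24)−J(9): 15 → P
H(7)−V(21): -14≡12 → M
T(19)−J(9): 10 → K

HQUAWXNJGTPMK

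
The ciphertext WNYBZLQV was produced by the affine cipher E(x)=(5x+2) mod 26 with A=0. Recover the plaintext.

The inverse of 5 mod 26 is 21, since 5·21=105≡1. Apply D(y)=21·(y−2) mod 26:
W(22): 21·(22−2)=420≡4 → E
N(13): 21·(13−2)=231≡23 → X
Y(24): 21·(24−2)=462≡20 → U
B(1): 21·(1−2)=-21≡5 → F
Z(25): 21·(25−2)=483≡15 → P
L(11): 21·(11−2)=189≡7 → H
Q(16): 21·(16−2)=294≡8 → I
V(21): 21·(21−2)=399≡9 → J

EXUFPHIJ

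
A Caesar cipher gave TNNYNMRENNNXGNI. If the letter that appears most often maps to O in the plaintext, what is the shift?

The most frequent ciphertext letter is N (appears 7 times).
N is position 13; O is position 14.
Shift = -1≡25.

25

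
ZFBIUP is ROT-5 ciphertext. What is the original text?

UAWDPK

Z(25): 25−5=20 → U
F(5): 5−5=0 → A
B(1): 1−5=-4≡22 → W
I(8): 8−5=3 → D
U(20): 20−5=15 → P
P(15): 15−5=10 → K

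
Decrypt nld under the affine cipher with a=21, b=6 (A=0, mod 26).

jzl

The inverse of 21 mod 26 is 5, since 21·5=105≡1. Apply D(y)=5·(y−6) mod 26:
n(13): 5·(13−6)=35≡9 → j
l(11): 5·(11−6)=25 → z
d(3): 5·(3−6)=-15≡11 → l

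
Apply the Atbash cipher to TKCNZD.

GPXMAW

T(19) → G(6)
K(10) → P(15)
C(2) → X(23)
N(13) → M(12)
Z(25) → A(0)
D(3) → W(22)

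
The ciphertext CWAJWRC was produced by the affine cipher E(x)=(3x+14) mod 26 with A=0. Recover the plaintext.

WUEHUBW

The inverse of 3 mod 26 is 9, since 3·9=27≡1. Apply D(y)=9·(y−14) mod 26:
C(2): 9·(2−14)=-108≡22 → W
W(22): 9·(22−14)=72≡20 → U
A(0): 9·(0−14)=-126≡4 → E
J(9): 9·(9−14)=-45≡7 → H
W(22): 9·(22−14)=72≡20 → U
R(17): 9·(17−14)=27≡1 → B
C(2): 9·(2−14)=-108≡22 → W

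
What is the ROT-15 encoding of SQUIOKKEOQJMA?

HFJXDZZTDFYBP

S(18): 18+15=33≡7 → H
Q(16): 16+15=31≡5 → F
U(20): 20+15=35≡9 → J
I(8): 8+15=23 → X
O(14): 14+15=29≡3 → D
K(10): 10+15=25 → Z
K(10): 10+15=25 → Z
E(4): 4+15=19 → T
O(14): 14+15=29≡3 → D
Q(16): 16+15=31≡5 → F
J(9): 9+15=24 → Y
M(12): 12+15=27≡1 → B
A(0): 0+15=15 → P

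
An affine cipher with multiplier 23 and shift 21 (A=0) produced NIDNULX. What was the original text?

The inverse of 23 mod 26 is 17, since 23·17=391≡1. Apply D(y)=17·(y−21) mod 26:
N(13): 17·(13−21)=-136≡20 → U
I(8): 17·(8−21)=-221≡13 → N
D(3): 17·(3−21)=-306≡6 → G
N(13): 17·(13−21)=-136≡20 → U
U(20): 17·(20−21)=-17≡9 → J
L(11): 17·(11−21)=-170≡12 → M
X(23): 17·(23−21)=34≡8 → I

UNGUJMI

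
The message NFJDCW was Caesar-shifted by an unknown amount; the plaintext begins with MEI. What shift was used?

From the crib: N(13)−M(12)=1, so the shift is 1.

1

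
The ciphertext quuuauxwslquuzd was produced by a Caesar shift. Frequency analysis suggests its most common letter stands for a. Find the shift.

20

The most frequent ciphertext letter is u (appears 6 times).
u is position 20; a is position 0.
Shift = 20.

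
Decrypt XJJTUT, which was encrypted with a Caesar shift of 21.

COOYZY

X(23): 23−21=2 → C
J(9): 9−21=-12≡14 → O
J(9): 9−21=-12≡14 → O
T(19): 19−21=-2≡24 → Y
U(20): 20−21=-1≡25 → Z
T(19): 19−21=-2≡24 → Y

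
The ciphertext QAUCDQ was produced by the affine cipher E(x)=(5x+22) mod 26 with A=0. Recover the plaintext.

The inverse of 5 mod 26 is 21, since 5·21=105≡1. Apply D(y)=21·(y−22) mod 26:
Q(16): 21·(16−22)=-126≡4 → E
A(0): 21·(0−22)=-462≡6 → G
U(20): 21·(20−22)=-42≡10 → K
C(2): 21·(2−22)=-420≡22 → W
D(3): 21·(3−22)=-399≡17 → R
Q(16): 21·(16−22)=-126≡4 → E

EGKWRE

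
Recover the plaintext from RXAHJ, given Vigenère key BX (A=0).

Repeat the key across the ciphertext: BXBXB
R(17)−B(1): 16 → Q
X(23)−X(23): 0 → A
A(0)−B(1): -1≡25 → Z
H(7)−X(23): -16≡10 → K
J(9)−B(1): 8 → I

QAZKI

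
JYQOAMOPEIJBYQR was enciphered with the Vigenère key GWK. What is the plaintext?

Repeat the key across the ciphertext: GWKGWKGWKGWKGWK
J(9)−G(6): 3 → D
Y(24)−W(22): 2 → C
Q(16)−K(10): 6 → G
O(14)−G(6): 8 → I
A(0)−W(22): -22≡4 → E
M(12)−K(10): 2 → C
O(14)−G(6): 8 → I
P(15)−W(22): -7≡19 → T
E(4)−K(10): -6≡20 → U
I(8)−G(6): 2 → C
J(9)−W(22): -13≡13 → N
B(1)−K(10): -9≡17 → R
Y(24)−G(6): 18 → S
Q(16)−W(22): -6≡20 → U
R(17)−K(10): 7 → H

DCGIECITUCNRSUH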